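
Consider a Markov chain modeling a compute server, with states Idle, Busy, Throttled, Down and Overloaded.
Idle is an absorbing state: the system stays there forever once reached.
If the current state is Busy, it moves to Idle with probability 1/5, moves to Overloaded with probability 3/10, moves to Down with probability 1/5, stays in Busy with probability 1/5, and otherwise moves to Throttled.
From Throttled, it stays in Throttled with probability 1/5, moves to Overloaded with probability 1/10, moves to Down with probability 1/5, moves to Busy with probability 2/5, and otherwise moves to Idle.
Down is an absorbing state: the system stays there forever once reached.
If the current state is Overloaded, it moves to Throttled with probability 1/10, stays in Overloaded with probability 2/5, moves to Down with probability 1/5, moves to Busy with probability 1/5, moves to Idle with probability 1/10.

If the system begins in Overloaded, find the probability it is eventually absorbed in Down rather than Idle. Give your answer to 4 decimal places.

Let h(s) be the probability of absorption at Down starting from transient state s. Then h(Down) = 1 and h(Idle) = 0. By first-step analysis:
h(Busy) = 0.2·0 + 0.2·h(Busy) + 0.1·h(Throttled) + 0.2·1 + 0.3·h(Overloaded)
h(Throttled) = 0.1·0 + 0.4·h(Busy) + 0.2·h(Throttled) + 0.2·1 + 0.1·h(Overloaded)
h(Overloaded) = 0.1·0 + 0.2·h(Busy) + 0.1·h(Throttled) + 0.2·1 + 0.4·h(Overloaded)
Solving: h(Busy) = 0.5586, h(Throttled) = 0.6069, h(Overloaded) = 0.6207.
Starting from Overloaded, the probability is 0.6207.

0.6207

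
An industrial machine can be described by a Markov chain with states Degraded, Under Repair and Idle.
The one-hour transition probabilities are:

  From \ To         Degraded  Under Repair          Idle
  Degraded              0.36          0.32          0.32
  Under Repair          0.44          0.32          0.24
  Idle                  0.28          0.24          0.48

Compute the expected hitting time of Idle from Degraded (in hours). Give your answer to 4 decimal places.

Let t(s) be the expected number of hours to first reach Idle from state s, with t(Idle) = 0. Conditioning on the first hour:
t(Degraded) = 1 + 0.36·t(Degraded) + 0.32·t(Under Repair)
t(Under Repair) = 1 + 0.44·t(Degraded) + 0.32·t(Under Repair)
Solving: t(Degraded) = 3.3967, t(Under Repair) = 3.6685.
Expected hours from Degraded to Idle: 3.3967.

3.3967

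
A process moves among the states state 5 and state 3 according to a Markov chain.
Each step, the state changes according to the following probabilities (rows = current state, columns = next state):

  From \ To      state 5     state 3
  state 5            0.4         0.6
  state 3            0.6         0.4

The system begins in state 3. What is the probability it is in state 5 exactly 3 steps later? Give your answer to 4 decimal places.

Propagate the distribution vector 3 steps from state 3.
After 0 steps: (0.0000, 1.0000)
After 1 step: (0.6000, 0.4000)
After 2 steps: (0.4800, 0.5200)
After 3 steps: (0.5040, 0.4960)
P(in state 5 after 3 steps) = 0.5040

0.5040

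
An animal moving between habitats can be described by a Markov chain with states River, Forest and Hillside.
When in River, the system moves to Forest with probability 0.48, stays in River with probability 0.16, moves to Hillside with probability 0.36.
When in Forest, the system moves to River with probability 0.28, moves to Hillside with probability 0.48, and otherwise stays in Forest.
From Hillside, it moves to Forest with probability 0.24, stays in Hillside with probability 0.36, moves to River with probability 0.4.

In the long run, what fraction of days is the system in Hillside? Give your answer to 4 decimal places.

0.3972

Let the stationary distribution be π with π = πP and π_1 + π_2 + π_3 = 1.
π_1 = 0.16·π_1 + 0.28·π_2 + 0.4·π_3
π_2 = 0.48·π_1 + 0.24·π_2 + 0.24·π_3
Solving with the normalization constraint gives π = (0.2926, 0.3102, 0.3972).
So the stationary probability of Hillside is 0.3972.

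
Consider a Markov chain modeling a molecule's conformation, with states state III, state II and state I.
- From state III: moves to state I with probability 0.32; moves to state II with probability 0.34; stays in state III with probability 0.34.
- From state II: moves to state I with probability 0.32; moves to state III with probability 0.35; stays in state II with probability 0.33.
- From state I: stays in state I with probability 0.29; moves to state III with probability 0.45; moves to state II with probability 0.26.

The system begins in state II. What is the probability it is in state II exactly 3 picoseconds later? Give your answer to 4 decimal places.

0.3121

Propagate the distribution vector 3 picoseconds from state II.
After 0 picoseconds: (0.0000, 1.0000, 0.0000)
After 1 picosecond: (0.3500, 0.3300, 0.3200)
After 2 picoseconds: (0.3785, 0.3111, 0.3104)
After 3 picoseconds: (0.3773, 0.3121, 0.3107)
P(in state II after 3 picoseconds) = 0.3121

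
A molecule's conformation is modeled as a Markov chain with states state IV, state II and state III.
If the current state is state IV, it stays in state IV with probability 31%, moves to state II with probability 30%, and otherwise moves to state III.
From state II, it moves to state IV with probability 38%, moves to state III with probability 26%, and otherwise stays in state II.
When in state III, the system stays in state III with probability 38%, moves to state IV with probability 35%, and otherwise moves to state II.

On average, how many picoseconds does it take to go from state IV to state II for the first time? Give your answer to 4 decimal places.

3.4672

Let t(s) be the expected number of picoseconds to first reach state II from state s, with t(state II) = 0. Conditioning on the first picosecond:
t(state IV) = 1 + 0.31·t(state IV) + 0.39·t(state III)
t(state III) = 1 + 0.35·t(state IV) + 0.38·t(state III)
Solving: t(state IV) = 3.4672, t(state III) = 3.5702.
Expected picoseconds from state IV to state II: 3.4672.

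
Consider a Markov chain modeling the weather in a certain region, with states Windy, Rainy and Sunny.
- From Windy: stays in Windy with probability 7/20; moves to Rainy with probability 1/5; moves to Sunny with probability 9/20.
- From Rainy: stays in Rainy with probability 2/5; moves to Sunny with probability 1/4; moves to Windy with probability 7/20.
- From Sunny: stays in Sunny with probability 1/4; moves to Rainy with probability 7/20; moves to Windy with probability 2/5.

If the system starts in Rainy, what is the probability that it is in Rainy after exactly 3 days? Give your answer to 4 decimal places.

0.3115

Propagate the distribution vector 3 days from Rainy.
After 0 days: (0.0000, 1.0000, 0.0000)
After 1 day: (0.3500, 0.4000, 0.2500)
After 2 days: (0.3625, 0.3175, 0.3200)
After 3 days: (0.3660, 0.3115, 0.3225)
P(in Rainy after 3 days) = 0.3115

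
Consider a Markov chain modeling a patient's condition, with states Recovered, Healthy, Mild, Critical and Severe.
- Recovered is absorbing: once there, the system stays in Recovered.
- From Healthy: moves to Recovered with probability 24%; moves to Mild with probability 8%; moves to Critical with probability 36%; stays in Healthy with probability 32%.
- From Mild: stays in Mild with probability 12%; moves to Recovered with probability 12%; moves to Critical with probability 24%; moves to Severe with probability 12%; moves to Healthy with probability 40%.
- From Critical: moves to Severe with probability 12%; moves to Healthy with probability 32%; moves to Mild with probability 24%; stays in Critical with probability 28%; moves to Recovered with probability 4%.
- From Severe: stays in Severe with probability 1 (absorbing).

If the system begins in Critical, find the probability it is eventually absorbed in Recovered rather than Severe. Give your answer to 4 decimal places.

Let h(s) be the probability of absorption at Recovered starting from transient state s. Then h(Recovered) = 1 and h(Severe) = 0. By first-step analysis:
h(Healthy) = 0.24·1 + 0.32·h(Healthy) + 0.08·h(Mild) + 0.36·h(Critical)
h(Mild) = 0.12·1 + 0.4·h(Healthy) + 0.12·h(Mild) + 0.24·h(Critical) + 0.12·0
h(Critical) = 0.04·1 + 0.32·h(Healthy) + 0.24·h(Mild) + 0.28·h(Critical) + 0.12·0
Solving: h(Healthy) = 0.7458, h(Mild) = 0.6390, h(Critical) = 0.6000.
Starting from Critical, the probability is 0.6000.

0.6000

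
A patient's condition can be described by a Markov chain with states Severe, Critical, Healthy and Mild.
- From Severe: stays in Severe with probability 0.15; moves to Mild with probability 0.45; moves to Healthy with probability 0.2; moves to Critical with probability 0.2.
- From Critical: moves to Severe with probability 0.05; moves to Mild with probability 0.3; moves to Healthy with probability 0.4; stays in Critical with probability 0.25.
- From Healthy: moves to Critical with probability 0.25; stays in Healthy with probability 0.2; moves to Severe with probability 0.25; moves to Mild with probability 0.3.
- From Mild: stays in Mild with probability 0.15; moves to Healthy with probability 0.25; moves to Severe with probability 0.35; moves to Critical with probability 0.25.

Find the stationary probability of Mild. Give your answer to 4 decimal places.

Let the stationary distribution be π with π = πP and π_1 + π_2 + π_3 + π_4 = 1.
π_1 = 0.15·π_1 + 0.05·π_2 + 0.25·π_3 + 0.35·π_4
π_2 = 0.2·π_1 + 0.25·π_2 + 0.25·π_3 + 0.25·π_4
π_3 = 0.2·π_1 + 0.4·π_2 + 0.2·π_3 + 0.25·π_4
Solving with the normalization constraint gives π = (0.2099, 0.2395, 0.2623, 0.2883).
So the stationary probability of Mild is 0.2883.

0.2883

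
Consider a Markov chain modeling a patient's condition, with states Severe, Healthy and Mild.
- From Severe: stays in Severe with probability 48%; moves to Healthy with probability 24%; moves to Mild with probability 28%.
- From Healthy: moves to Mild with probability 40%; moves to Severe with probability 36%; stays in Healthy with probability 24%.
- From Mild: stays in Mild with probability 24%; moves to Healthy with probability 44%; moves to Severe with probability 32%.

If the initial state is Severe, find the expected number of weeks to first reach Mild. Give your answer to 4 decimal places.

3.2383

Let t(s) be the expected number of weeks to first reach Mild from state s, with t(Mild) = 0. Conditioning on the first week:
t(Severe) = 1 + 0.48·t(Severe) + 0.24·t(Healthy)
t(Healthy) = 1 + 0.36·t(Severe) + 0.24·t(Healthy)
Solving: t(Severe) = 3.2383, t(Healthy) = 2.8497.
Expected weeks from Severe to Mild: 3.2383.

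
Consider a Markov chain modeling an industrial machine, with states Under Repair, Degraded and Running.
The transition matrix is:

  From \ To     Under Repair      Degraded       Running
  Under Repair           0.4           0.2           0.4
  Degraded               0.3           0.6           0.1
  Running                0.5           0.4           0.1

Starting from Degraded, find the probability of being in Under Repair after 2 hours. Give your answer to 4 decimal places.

0.3500

Sum over the intermediate state after 1 hour:
P = P(Degraded→Under Repair)·P(Under Repair→Under Repair) + P(Degraded→Degraded)·P(Degraded→Under Repair) + P(Degraded→Running)·P(Running→Under Repair)
  = 0.3×0.4 + 0.6×0.3 + 0.1×0.5
  = 0.1200 + 0.1800 + 0.0500 = 0.3500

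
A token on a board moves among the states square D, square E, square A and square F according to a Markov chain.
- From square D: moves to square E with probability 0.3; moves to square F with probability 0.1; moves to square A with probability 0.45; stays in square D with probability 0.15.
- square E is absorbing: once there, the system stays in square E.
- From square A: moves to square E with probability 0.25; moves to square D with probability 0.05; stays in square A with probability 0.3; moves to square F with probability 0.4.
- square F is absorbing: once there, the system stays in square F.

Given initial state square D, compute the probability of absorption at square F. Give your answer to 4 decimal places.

Let h(s) be the probability of absorption at square F starting from transient state s. Then h(square F) = 1 and h(square E) = 0. By first-step analysis:
h(square D) = 0.15·h(square D) + 0.3·0 + 0.45·h(square A) + 0.1·1
h(square A) = 0.05·h(square D) + 0.25·0 + 0.3·h(square A) + 0.4·1
Solving: h(square D) = 0.4367, h(square A) = 0.6026.
Starting from square D, the probability is 0.4367.

0.4367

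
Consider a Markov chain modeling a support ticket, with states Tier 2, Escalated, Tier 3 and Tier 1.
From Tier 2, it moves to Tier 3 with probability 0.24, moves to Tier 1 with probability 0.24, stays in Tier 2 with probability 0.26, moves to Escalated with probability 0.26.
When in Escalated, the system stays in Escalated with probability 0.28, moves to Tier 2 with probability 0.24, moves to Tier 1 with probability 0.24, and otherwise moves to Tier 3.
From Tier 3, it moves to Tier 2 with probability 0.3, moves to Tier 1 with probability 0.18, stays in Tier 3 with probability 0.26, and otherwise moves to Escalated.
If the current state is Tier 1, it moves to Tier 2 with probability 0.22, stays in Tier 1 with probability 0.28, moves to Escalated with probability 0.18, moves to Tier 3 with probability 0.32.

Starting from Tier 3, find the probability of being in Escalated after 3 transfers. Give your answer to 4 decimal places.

Propagate the distribution vector 3 transfers from Tier 3.
After 0 transfers: (0.0000, 0.0000, 1.0000, 0.0000)
After 1 transfer: (0.3000, 0.2600, 0.2600, 0.1800)
After 2 transfers: (0.2580, 0.2508, 0.2596, 0.2316)
After 3 transfers: (0.2561, 0.2465, 0.2637, 0.2337)
P(in Escalated after 3 transfers) = 0.2465

0.2465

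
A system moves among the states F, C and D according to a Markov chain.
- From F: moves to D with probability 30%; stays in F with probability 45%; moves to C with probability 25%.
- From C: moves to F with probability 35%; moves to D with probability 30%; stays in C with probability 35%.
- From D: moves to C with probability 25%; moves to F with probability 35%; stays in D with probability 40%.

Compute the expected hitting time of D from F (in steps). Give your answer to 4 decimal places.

Let t(s) be the expected number of steps to first reach D from state s, with t(D) = 0. Conditioning on the first step:
t(F) = 1 + 0.45·t(F) + 0.25·t(C)
t(C) = 1 + 0.35·t(F) + 0.35·t(C)
Solving: t(F) = 3.3333, t(C) = 3.3333.
Expected steps from F to D: 3.3333.

3.3333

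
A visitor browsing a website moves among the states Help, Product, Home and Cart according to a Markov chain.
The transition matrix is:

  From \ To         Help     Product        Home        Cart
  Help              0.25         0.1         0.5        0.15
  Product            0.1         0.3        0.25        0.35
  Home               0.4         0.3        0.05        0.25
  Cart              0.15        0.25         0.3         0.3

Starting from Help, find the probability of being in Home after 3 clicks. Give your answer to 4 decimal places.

0.2919

Propagate the distribution vector 3 clicks from Help.
After 0 clicks: (1.0000, 0.0000, 0.0000, 0.0000)
After 1 click: (0.2500, 0.1000, 0.5000, 0.1500)
After 2 clicks: (0.2950, 0.2425, 0.2200, 0.2425)
After 3 clicks: (0.2224, 0.2289, 0.2919, 0.2569)
P(in Home after 3 clicks) = 0.2919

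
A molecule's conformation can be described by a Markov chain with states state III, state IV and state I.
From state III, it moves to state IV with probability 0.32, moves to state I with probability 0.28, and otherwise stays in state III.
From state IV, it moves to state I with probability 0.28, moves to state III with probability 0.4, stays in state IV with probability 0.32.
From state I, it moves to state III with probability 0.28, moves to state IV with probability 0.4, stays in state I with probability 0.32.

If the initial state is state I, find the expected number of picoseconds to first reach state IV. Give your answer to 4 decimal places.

Let t(s) be the expected number of picoseconds to first reach state IV from state s, with t(state IV) = 0. Conditioning on the first picosecond:
t(state III) = 1 + 0.4·t(state III) + 0.28·t(state I)
t(state I) = 1 + 0.28·t(state III) + 0.32·t(state I)
Solving: t(state III) = 2.9126, t(state I) = 2.6699.
Expected picoseconds from state I to state IV: 2.6699.

2.6699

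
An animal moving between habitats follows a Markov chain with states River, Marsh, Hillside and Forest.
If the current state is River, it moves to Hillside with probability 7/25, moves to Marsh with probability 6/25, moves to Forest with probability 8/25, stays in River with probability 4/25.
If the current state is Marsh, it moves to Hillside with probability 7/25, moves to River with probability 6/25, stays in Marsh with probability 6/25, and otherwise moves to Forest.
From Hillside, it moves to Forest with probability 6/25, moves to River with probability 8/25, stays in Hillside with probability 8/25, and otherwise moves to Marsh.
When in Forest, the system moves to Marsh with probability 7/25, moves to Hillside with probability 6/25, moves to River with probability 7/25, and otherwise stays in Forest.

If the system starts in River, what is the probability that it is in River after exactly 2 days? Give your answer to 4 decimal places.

Propagate the distribution vector 2 days from River.
After 0 days: (1.0000, 0.0000, 0.0000, 0.0000)
After 1 day: (0.1600, 0.2400, 0.2800, 0.3200)
After 2 days: (0.2624, 0.2192, 0.2784, 0.2400)
P(in River after 2 days) = 0.2624

0.2624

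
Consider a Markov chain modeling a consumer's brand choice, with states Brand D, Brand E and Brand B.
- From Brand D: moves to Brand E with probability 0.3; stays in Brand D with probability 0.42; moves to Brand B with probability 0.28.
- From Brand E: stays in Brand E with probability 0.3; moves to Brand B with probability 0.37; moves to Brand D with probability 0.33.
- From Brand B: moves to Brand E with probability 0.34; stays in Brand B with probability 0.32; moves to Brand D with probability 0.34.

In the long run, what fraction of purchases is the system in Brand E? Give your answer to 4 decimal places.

Let the stationary distribution be π with π = πP and π_1 + π_2 + π_3 = 1.
π_1 = 0.42·π_1 + 0.33·π_2 + 0.34·π_3
π_2 = 0.3·π_1 + 0.3·π_2 + 0.34·π_3
Solving with the normalization constraint gives π = (0.3662, 0.3128, 0.3210).
So the stationary probability of Brand E is 0.3128.

0.3128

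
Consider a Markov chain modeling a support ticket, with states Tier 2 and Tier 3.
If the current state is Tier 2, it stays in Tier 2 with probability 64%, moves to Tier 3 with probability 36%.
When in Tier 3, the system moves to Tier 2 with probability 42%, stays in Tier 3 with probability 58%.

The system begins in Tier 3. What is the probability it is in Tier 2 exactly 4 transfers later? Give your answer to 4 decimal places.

Propagate the distribution vector 4 transfers from Tier 3.
After 0 transfers: (0.0000, 1.0000)
After 1 transfer: (0.4200, 0.5800)
After 2 transfers: (0.5124, 0.4876)
After 3 transfers: (0.5327, 0.4673)
After 4 transfers: (0.5372, 0.4628)
P(in Tier 2 after 4 transfers) = 0.5372

0.5372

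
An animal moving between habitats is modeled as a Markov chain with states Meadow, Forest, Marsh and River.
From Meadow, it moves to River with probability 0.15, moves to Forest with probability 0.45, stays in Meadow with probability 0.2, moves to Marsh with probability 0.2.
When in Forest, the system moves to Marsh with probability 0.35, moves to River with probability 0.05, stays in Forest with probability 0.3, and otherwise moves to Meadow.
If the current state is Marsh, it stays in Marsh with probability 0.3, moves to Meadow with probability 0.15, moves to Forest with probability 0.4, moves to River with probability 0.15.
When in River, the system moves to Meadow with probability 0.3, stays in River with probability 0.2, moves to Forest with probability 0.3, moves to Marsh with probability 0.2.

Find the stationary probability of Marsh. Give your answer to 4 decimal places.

Let the stationary distribution be π with π = πP and π_1 + π_2 + π_3 + π_4 = 1.
π_1 = 0.2·π_1 + 0.3·π_2 + 0.15·π_3 + 0.3·π_4
π_2 = 0.45·π_1 + 0.3·π_2 + 0.4·π_3 + 0.3·π_4
π_3 = 0.2·π_1 + 0.35·π_2 + 0.3·π_3 + 0.2·π_4
Solving with the normalization constraint gives π = (0.2342, 0.3634, 0.2828, 0.1196).
So the stationary probability of Marsh is 0.2828.

0.2828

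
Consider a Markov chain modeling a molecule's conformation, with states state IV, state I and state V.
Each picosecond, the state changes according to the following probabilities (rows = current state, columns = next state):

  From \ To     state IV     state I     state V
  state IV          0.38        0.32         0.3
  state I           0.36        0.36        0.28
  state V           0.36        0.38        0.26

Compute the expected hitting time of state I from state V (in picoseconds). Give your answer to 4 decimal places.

2.7936

Let t(s) be the expected number of picoseconds to first reach state I from state s, with t(state I) = 0. Conditioning on the first picosecond:
t(state IV) = 1 + 0.38·t(state IV) + 0.3·t(state V)
t(state V) = 1 + 0.36·t(state IV) + 0.26·t(state V)
Solving: t(state IV) = 2.9647, t(state V) = 2.7936.
Expected picoseconds from state V to state I: 2.7936.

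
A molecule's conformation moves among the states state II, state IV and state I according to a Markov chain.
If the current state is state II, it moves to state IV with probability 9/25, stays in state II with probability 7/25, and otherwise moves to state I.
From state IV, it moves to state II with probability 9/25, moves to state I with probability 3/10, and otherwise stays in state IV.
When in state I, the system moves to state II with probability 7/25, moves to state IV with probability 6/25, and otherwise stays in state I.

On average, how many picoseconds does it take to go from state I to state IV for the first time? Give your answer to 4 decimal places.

Let t(s) be the expected number of picoseconds to first reach state IV from state s, with t(state IV) = 0. Conditioning on the first picosecond:
t(state II) = 1 + 0.28·t(state II) + 0.36·t(state I)
t(state I) = 1 + 0.28·t(state II) + 0.48·t(state I)
Solving: t(state II) = 3.2164, t(state I) = 3.6550.
Expected picoseconds from state I to state IV: 3.6550.

3.6550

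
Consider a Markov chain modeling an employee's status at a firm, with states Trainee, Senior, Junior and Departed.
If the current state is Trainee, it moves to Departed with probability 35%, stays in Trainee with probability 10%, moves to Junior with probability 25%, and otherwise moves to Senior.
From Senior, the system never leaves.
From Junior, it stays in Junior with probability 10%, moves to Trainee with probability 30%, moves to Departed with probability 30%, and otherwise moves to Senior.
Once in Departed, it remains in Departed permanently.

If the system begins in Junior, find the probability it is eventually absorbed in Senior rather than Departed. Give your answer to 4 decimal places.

Let h(s) be the probability of absorption at Senior starting from transient state s. Then h(Senior) = 1 and h(Departed) = 0. By first-step analysis:
h(Trainee) = 0.1·h(Trainee) + 0.3·1 + 0.25·h(Junior) + 0.35·0
h(Junior) = 0.3·h(Trainee) + 0.3·1 + 0.1·h(Junior) + 0.3·0
Solving: h(Trainee) = 0.4694, h(Junior) = 0.4898.
Starting from Junior, the probability is 0.4898.

0.4898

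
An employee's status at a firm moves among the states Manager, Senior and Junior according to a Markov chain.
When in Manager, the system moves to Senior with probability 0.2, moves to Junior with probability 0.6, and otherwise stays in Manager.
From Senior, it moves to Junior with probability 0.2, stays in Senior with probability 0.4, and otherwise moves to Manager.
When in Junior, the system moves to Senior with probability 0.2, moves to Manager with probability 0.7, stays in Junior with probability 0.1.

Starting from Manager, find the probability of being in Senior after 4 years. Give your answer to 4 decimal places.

0.2496

Propagate the distribution vector 4 years from Manager.
After 0 years: (1.0000, 0.0000, 0.0000)
After 1 year: (0.2000, 0.2000, 0.6000)
After 2 years: (0.5400, 0.2400, 0.2200)
After 3 years: (0.3580, 0.2480, 0.3940)
After 4 years: (0.4466, 0.2496, 0.3038)
P(in Senior after 4 years) = 0.2496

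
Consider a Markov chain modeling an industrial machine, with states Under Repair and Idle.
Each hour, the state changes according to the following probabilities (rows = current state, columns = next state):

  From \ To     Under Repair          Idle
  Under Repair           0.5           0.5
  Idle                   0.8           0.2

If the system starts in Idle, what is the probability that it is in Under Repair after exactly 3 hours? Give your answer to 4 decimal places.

Propagate the distribution vector 3 hours from Idle.
After 0 hours: (0.0000, 1.0000)
After 1 hour: (0.8000, 0.2000)
After 2 hours: (0.5600, 0.4400)
After 3 hours: (0.6320, 0.3680)
P(in Under Repair after 3 hours) = 0.6320

0.6320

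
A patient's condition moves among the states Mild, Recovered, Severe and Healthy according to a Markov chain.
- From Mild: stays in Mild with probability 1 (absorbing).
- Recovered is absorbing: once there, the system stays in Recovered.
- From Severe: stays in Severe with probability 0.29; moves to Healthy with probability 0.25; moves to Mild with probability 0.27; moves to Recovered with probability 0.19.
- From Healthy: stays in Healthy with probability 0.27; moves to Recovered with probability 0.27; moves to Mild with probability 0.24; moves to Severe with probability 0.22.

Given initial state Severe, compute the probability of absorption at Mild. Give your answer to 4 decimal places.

Let h(s) be the probability of absorption at Mild starting from transient state s. Then h(Mild) = 1 and h(Recovered) = 0. By first-step analysis:
h(Severe) = 0.27·1 + 0.19·0 + 0.29·h(Severe) + 0.25·h(Healthy)
h(Healthy) = 0.24·1 + 0.27·0 + 0.22·h(Severe) + 0.27·h(Healthy)
Solving: h(Severe) = 0.5549, h(Healthy) = 0.4960.
Starting from Severe, the probability is 0.5549.

0.5549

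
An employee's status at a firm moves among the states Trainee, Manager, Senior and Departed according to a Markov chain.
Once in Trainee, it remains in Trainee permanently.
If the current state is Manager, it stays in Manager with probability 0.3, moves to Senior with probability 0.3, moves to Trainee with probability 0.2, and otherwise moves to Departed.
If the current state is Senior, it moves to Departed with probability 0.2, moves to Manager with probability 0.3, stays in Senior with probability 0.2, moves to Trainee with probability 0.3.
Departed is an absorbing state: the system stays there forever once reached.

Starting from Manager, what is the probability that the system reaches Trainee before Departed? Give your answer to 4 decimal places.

0.5319

Let h(s) be the probability of absorption at Trainee starting from transient state s. Then h(Trainee) = 1 and h(Departed) = 0. By first-step analysis:
h(Manager) = 0.2·1 + 0.3·h(Manager) + 0.3·h(Senior) + 0.2·0
h(Senior) = 0.3·1 + 0.3·h(Manager) + 0.2·h(Senior) + 0.2·0
Solving: h(Manager) = 0.5319, h(Senior) = 0.5745.
Starting from Manager, the probability is 0.5319.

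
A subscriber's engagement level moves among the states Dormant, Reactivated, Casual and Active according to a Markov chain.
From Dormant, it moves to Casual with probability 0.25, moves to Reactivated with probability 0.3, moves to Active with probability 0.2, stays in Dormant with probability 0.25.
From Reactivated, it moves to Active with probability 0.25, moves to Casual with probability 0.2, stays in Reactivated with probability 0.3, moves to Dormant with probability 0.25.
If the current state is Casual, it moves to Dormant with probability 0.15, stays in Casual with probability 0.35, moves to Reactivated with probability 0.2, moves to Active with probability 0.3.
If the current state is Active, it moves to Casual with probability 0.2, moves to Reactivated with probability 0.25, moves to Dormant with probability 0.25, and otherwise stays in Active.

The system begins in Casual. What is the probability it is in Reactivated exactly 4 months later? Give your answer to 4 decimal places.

0.2617

Propagate the distribution vector 4 months from Casual.
After 0 months: (0.0000, 0.0000, 1.0000, 0.0000)
After 1 month: (0.1500, 0.2000, 0.3500, 0.3000)
After 2 months: (0.2150, 0.2500, 0.2600, 0.2750)
After 3 months: (0.2240, 0.2603, 0.2498, 0.2660)
After 4 months: (0.2250, 0.2617, 0.2487, 0.2646)
P(in Reactivated after 4 months) = 0.2617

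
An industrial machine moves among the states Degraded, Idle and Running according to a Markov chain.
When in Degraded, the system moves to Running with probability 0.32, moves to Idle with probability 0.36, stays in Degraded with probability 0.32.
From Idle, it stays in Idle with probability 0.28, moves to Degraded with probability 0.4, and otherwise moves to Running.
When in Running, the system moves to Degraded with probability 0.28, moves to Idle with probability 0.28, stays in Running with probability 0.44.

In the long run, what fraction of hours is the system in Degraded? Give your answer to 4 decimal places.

Let the stationary distribution be π with π = πP and π_1 + π_2 + π_3 = 1.
π_1 = 0.32·π_1 + 0.4·π_2 + 0.28·π_3
π_2 = 0.36·π_1 + 0.28·π_2 + 0.28·π_3
Solving with the normalization constraint gives π = (0.3300, 0.3064, 0.3636).
So the stationary probability of Degraded is 0.3300.

0.3300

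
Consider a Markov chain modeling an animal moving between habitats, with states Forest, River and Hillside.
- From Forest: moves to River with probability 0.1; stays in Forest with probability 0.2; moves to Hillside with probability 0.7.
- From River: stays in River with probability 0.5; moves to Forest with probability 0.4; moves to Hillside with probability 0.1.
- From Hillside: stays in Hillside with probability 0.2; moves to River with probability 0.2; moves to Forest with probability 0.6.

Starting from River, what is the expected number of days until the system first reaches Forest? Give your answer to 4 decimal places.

Let t(s) be the expected number of days to first reach Forest from state s, with t(Forest) = 0. Conditioning on the first day:
t(River) = 1 + 0.5·t(River) + 0.1·t(Hillside)
t(Hillside) = 1 + 0.2·t(River) + 0.2·t(Hillside)
Solving: t(River) = 2.3684, t(Hillside) = 1.8421.
Expected days from River to Forest: 2.3684.

2.3684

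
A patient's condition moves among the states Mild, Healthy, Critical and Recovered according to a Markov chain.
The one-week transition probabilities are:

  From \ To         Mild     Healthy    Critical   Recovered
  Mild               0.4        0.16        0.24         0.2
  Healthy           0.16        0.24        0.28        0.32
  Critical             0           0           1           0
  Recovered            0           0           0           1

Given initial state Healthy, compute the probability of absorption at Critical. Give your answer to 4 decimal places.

Let h(s) be the probability of absorption at Critical starting from transient state s. Then h(Critical) = 1 and h(Recovered) = 0. By first-step analysis:
h(Mild) = 0.4·h(Mild) + 0.16·h(Healthy) + 0.24·1 + 0.2·0
h(Healthy) = 0.16·h(Mild) + 0.24·h(Healthy) + 0.28·1 + 0.32·0
Solving: h(Mild) = 0.5279, h(Healthy) = 0.4796.
Starting from Healthy, the probability is 0.4796.

0.4796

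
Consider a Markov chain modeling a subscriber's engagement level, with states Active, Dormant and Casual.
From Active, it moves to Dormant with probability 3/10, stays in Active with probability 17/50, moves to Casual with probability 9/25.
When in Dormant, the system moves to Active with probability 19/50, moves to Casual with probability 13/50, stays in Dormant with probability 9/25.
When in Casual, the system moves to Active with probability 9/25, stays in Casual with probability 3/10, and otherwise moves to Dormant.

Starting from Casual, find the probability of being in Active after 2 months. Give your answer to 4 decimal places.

Sum over the intermediate state after 1 month:
P = P(Casual→Active)·P(Active→Active) + P(Casual→Dormant)·P(Dormant→Active) + P(Casual→Casual)·P(Casual→Active)
  = 0.36×0.34 + 0.34×0.38 + 0.3×0.36
  = 0.1224 + 0.1292 + 0.1080 = 0.3596

0.3596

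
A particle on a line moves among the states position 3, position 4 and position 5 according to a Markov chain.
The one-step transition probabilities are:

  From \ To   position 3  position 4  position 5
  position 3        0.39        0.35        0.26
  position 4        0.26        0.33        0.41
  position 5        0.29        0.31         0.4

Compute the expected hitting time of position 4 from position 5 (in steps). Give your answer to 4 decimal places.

3.0970

Let t(s) be the expected number of steps to first reach position 4 from state s, with t(position 4) = 0. Conditioning on the first step:
t(position 3) = 1 + 0.39·t(position 3) + 0.26·t(position 5)
t(position 5) = 1 + 0.29·t(position 3) + 0.4·t(position 5)
Solving: t(position 3) = 2.9594, t(position 5) = 3.0970.
Expected steps from position 5 to position 4: 3.0970.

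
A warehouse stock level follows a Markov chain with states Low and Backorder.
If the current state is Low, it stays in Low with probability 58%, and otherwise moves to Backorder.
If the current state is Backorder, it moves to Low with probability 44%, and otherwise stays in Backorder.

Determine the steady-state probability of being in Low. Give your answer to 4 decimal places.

0.5116

Let the stationary distribution be π with π = πP and π_1 + π_2 = 1.
π_1 = 0.58·π_1 + 0.44·π_2
Solving with the normalization constraint gives π = (0.5116, 0.4884).
So the stationary probability of Low is 0.5116.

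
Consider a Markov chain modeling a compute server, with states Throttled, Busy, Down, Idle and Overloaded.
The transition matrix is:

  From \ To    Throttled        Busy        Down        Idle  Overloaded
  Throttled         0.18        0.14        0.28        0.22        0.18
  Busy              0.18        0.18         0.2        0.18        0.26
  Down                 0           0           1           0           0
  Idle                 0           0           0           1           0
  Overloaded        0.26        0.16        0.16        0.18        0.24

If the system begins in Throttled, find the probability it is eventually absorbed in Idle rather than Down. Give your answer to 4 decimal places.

Let h(s) be the probability of absorption at Idle starting from transient state s. Then h(Idle) = 1 and h(Down) = 0. By first-step analysis:
h(Throttled) = 0.18·h(Throttled) + 0.14·h(Busy) + 0.28·0 + 0.22·1 + 0.18·h(Overloaded)
h(Busy) = 0.18·h(Throttled) + 0.18·h(Busy) + 0.2·0 + 0.18·1 + 0.26·h(Overloaded)
h(Overloaded) = 0.26·h(Throttled) + 0.16·h(Busy) + 0.16·0 + 0.18·1 + 0.24·h(Overloaded)
Solving: h(Throttled) = 0.4581, h(Busy) = 0.4767, h(Overloaded) = 0.4939.
Starting from Throttled, the probability is 0.4581.

0.4581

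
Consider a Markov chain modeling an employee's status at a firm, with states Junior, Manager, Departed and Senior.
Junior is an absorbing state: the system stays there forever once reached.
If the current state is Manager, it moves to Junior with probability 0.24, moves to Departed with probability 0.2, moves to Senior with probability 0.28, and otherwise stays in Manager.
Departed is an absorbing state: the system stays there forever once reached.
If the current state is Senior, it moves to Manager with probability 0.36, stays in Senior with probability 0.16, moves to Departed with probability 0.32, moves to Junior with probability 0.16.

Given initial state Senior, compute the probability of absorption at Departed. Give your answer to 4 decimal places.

Let h(s) be the probability of absorption at Departed starting from transient state s. Then h(Departed) = 1 and h(Junior) = 0. By first-step analysis:
h(Manager) = 0.24·0 + 0.28·h(Manager) + 0.2·1 + 0.28·h(Senior)
h(Senior) = 0.16·0 + 0.36·h(Manager) + 0.32·1 + 0.16·h(Senior)
Solving: h(Manager) = 0.5111, h(Senior) = 0.6000.
Starting from Senior, the probability is 0.6000.

0.6000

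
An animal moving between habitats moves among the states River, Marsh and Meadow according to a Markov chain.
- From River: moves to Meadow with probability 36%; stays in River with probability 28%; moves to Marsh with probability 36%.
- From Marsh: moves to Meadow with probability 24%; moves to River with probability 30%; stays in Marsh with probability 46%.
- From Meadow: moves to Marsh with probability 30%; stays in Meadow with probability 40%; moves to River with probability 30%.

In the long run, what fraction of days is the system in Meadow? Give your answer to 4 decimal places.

Let the stationary distribution be π with π = πP and π_1 + π_2 + π_3 = 1.
π_1 = 0.28·π_1 + 0.3·π_2 + 0.3·π_3
π_2 = 0.36·π_1 + 0.46·π_2 + 0.3·π_3
Solving with the normalization constraint gives π = (0.2941, 0.3782, 0.3277).
So the stationary probability of Meadow is 0.3277.

0.3277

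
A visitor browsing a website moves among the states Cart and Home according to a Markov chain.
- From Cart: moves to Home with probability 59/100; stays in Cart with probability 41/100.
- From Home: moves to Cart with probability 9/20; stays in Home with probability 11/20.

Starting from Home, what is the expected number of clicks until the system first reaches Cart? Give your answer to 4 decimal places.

2.2222

Let t(s) be the expected number of clicks to first reach Cart from state s, with t(Cart) = 0. Conditioning on the first click:
t(Home) = 1 + 0.55·t(Home)
Solving: t(Home) = 2.2222.
Expected clicks from Home to Cart: 2.2222.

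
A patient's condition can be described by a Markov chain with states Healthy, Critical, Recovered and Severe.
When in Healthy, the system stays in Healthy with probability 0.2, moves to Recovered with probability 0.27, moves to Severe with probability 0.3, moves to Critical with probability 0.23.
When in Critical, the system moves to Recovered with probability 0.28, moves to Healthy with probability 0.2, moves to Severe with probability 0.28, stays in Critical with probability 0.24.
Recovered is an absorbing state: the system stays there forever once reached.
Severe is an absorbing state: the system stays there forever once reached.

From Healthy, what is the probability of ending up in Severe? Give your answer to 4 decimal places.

Let h(s) be the probability of absorption at Severe starting from transient state s. Then h(Severe) = 1 and h(Recovered) = 0. By first-step analysis:
h(Healthy) = 0.2·h(Healthy) + 0.23·h(Critical) + 0.27·0 + 0.3·1
h(Critical) = 0.2·h(Healthy) + 0.24·h(Critical) + 0.28·0 + 0.28·1
Solving: h(Healthy) = 0.5203, h(Critical) = 0.5053.
Starting from Healthy, the probability is 0.5203.

0.5203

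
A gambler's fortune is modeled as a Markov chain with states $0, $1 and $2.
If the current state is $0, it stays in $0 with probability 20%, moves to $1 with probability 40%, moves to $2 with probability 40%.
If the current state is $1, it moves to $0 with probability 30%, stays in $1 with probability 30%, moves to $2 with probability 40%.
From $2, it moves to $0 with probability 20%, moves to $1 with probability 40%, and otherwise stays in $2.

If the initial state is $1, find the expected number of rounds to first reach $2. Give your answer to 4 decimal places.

Let t(s) be the expected number of rounds to first reach $2 from state s, with t($2) = 0. Conditioning on the first round:
t($0) = 1 + 0.2·t($0) + 0.4·t($1)
t($1) = 1 + 0.3·t($0) + 0.3·t($1)
Solving: t($0) = 2.5000, t($1) = 2.5000.
Expected rounds from $1 to $2: 2.5000.

2.5000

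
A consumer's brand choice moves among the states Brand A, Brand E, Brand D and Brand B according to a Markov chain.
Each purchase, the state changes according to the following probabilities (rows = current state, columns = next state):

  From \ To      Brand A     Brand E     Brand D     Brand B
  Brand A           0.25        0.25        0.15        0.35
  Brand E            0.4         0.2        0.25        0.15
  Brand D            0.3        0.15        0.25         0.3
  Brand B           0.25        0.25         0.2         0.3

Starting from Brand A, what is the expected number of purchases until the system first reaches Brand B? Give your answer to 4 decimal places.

3.3731

Let t(s) be the expected number of purchases to first reach Brand B from state s, with t(Brand B) = 0. Conditioning on the first purchase:
t(Brand A) = 1 + 0.25·t(Brand A) + 0.25·t(Brand E) + 0.15·t(Brand D)
t(Brand E) = 1 + 0.4·t(Brand A) + 0.2·t(Brand E) + 0.25·t(Brand D)
t(Brand D) = 1 + 0.3·t(Brand A) + 0.15·t(Brand E) + 0.25·t(Brand D)
Solving: t(Brand A) = 3.3731, t(Brand E) = 4.0265, t(Brand D) = 3.4879.
Expected purchases from Brand A to Brand B: 3.3731.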